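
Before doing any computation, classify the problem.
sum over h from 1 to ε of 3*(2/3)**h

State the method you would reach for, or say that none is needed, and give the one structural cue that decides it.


Diagnosis: the geometric series formula — the ratio of consecutive terms is the constant 2/3, independent of the index — a geometric sum.


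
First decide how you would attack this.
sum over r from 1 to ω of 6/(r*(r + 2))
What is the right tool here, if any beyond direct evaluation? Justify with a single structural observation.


Method: telescoping — rewrite 6/(r*(r + 2)) as simple fractions and successive terms eat each other — only the edges survive.


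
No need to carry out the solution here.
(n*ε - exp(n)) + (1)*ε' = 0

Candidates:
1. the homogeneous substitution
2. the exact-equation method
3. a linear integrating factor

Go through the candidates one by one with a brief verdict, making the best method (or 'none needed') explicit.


Technique: a linear integrating factor — arrange it as ε' + n·ε = (the forcing term) and the integrating factor does the rest.
- the homogeneous substitution — the slope changes under joint rescaling, failing the degree-zero test.
- the exact-equation method — the cross partial derivatives disagree, so no single potential exists.
- a linear integrating factor: yes, a natural case for it.


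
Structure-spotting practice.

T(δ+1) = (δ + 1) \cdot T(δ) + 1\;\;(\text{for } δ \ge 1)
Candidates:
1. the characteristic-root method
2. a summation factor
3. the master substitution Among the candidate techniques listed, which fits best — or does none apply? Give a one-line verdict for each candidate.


Technique: a summation factor — the coefficient δ + 1 drifts with the index, so no fixed root exists; normalizing by the cumulative product telescopes it.
- the characteristic-root method — the coefficients change with the index, which the root method cannot absorb.
- a summation factor: applies; the problem has the shape this method handles.
- the master substitution: with no divided-index recursive call, reindexing by powers of a base buys nothing.


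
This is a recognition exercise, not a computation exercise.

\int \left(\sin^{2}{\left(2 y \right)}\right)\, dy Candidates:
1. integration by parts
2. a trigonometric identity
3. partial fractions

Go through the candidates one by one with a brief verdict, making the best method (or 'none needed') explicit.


Method: a trigonometric identity — \sin^{2}{\left(2 y \right)} carries an even exponent — trade it for double-angle cosines before integrating.
- integration by parts: not the natural route: no polynomial-kernel product appears — a recursive parts reduction of the trigonometric product exists, but the identity rewrite is direct.
- a trigonometric identity — yes, a natural case for it.
- partial fractions: the expression is not a ratio of polynomials that decomposes further.


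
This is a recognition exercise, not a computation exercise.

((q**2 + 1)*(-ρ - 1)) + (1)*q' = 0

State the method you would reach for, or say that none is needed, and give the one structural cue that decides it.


Verdict: separation of variables — solved for the derivative, the right side splits multiplicatively into a function of each variable alone — divide and integrate each side.


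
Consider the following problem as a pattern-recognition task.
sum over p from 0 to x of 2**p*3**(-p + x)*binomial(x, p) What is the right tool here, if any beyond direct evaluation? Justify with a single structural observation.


Method: the binomial theorem — terms weighting binomial(x, p) against matched powers of 2 and 3 reassemble into (2 + 3)^x by the binomial theorem.


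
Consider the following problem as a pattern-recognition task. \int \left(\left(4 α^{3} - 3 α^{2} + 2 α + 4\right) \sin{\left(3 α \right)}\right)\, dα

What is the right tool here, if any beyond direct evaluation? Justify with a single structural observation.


Best approach: integration by parts — a polynomial factor 4 α^{3} - 3 α^{2} + 2 α + 4 multiplies \sin{\left(3 α \right)}; differentiating 4 α^{3} - 3 α^{2} + 2 α + 4 lowers its degree while \sin{\left(3 α \right)} integrates cleanly, so parts wins.


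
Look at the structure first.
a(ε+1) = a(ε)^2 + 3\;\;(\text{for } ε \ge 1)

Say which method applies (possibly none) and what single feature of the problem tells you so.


Best approach: no special technique — the new term depends nonlinearly on the old ones, which disqualifies every superposition-based technique.


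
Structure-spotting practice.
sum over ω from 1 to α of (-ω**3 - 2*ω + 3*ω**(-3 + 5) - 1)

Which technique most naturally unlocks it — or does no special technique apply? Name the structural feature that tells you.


Best approach: no special technique — the summand is a plain polynomial in ω (expanding first if it arrives factored); standard power-sum formulas evaluate it term by term.


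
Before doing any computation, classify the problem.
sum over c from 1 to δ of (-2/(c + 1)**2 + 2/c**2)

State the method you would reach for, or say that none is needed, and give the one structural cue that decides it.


Method: telescoping — the piece each term subtracts is 2/c**2 advanced by one index, and it reappears with a plus sign leading the following term — the sum collapses to its boundary terms.


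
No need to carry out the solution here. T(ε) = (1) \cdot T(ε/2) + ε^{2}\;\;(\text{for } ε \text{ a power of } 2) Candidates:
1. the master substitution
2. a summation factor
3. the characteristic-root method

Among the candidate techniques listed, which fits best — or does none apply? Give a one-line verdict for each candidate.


Diagnosis: the master substitution — the argument contracts 2-fold per step: reindex ε exponentially and solve the linear recurrence in the new index.
- the master substitution — yes — fits the structure here.
- a summation factor: the recursion divides its index rather than shifting it — there is no previous-term chain for a summation factor to telescope.
- the characteristic-root method — a divided-index call is not the fixed-shift linear shape that characteristic roots solve.


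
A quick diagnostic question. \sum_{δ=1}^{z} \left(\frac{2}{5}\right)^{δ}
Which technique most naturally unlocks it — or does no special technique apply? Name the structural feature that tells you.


Diagnosis: the geometric series formula — the ratio of consecutive terms is the constant \frac{2}{5}, independent of the index — a geometric sum.


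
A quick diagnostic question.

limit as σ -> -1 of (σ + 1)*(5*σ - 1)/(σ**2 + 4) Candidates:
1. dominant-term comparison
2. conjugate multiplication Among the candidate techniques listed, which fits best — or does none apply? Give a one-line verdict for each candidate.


Verdict: no special technique — the expression is continuous at the evaluation point — substitute directly; no indeterminate form appears.
- dominant-term comparison: this limit is not decided by comparing polynomial growth at infinity.
- conjugate multiplication — the conjugate move applies to radical differences, which this is not.


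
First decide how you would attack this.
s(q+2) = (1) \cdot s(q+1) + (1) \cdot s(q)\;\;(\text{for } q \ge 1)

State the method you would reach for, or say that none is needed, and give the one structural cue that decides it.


Verdict: the characteristic-root method — every coefficient is a fixed number and the forcing is zero — substitute r^q and read off the root equation.


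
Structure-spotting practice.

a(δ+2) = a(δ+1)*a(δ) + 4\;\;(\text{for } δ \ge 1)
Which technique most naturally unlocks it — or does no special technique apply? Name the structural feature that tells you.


Method: no special technique — a nonlinear dependence on earlier terms breaks linearity, and with it every superposition-based closed form.


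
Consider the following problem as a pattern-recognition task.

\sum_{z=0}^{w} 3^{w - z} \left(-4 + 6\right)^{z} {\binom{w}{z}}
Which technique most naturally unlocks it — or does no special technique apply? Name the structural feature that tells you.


Diagnosis: the binomial theorem — {\binom{w}{z}} weighting matched powers of (-4 + 6) and 3 is the expanded form of ((-4 + 6) + 3)^w — fold it back up.


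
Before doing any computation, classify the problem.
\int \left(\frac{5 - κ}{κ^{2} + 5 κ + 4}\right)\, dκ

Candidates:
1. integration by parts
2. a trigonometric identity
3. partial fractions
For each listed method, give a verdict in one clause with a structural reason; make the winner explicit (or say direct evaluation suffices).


Diagnosis: partial fractions — rational integrand, reducible denominator κ^{2} + 5 κ + 4: decompose first, integrate second.
- integration by parts — no split into a nonconstant polynomial times one of the standard kernels — exp, sine, or cosine of a linear argument, or a logarithm — applies here.
- a trigonometric identity: no sine or cosine appears, so there is nothing for a trigonometric identity to act on.
- partial fractions — applicable, and directly so.


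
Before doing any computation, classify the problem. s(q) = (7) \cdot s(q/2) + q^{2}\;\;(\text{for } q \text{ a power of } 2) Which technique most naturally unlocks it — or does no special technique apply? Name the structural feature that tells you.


Best approach: the master substitution — the argument shrinks by the factor 2, so measure the index on a logarithmic scale and the recursion becomes a shift.


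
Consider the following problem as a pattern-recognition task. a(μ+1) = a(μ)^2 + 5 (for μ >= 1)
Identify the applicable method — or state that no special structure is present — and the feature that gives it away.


Best approach: no special technique — the recurrence is nonlinear in the sequence terms; no linear-recurrence method fits it as written — one iterates or studies it directly.


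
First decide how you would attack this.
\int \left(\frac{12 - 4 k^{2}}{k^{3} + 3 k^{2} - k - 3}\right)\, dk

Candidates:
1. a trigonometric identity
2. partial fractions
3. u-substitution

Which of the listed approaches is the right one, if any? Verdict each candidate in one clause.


Verdict: partial fractions — the bottom factors while the top stays lower-degree — split into simple fractions and integrate piece by piece.
- a trigonometric identity: there is no trigonometric structure at all — the integrand carries no sine or cosine to rewrite.
- partial fractions — a fit — the right tool for this form.
- u-substitution — no subexpression of the integrand pairs with its own derivative as a factor — individual terms may offer their own substitutions, but any change of variable covering the whole integral would have to be constructed from outside the expression.


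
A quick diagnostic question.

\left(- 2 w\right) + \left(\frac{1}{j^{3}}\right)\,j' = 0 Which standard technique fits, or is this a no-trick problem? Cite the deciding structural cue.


Diagnosis: separation of variables — solved for the derivative, the right side splits multiplicatively into a function of each variable alone — divide and integrate each side. The cross-partial test also passes here (vacuously, each side single-variable); the potential-function route would work, separation is simply more immediate.


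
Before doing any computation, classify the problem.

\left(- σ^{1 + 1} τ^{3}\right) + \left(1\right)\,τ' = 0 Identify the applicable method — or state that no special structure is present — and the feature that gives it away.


Verdict: separation of variables — solved for the derivative, the right side factors as σ^{1 + 1} times τ^{3} — all σ-dependence separates from all τ-dependence.


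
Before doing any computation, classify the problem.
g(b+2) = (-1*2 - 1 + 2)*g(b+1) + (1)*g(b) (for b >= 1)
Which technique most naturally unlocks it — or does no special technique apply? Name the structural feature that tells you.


Diagnosis: the characteristic-root method — fixed numeric weights on consecutive terms and no forcing term added: the root method in its home territory.


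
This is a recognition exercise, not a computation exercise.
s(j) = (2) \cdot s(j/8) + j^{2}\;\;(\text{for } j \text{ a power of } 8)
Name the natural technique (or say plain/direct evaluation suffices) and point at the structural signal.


Diagnosis: the master substitution — the argument shrinks by the factor 8, so measure the index on a logarithmic scale and the recursion becomes a shift.


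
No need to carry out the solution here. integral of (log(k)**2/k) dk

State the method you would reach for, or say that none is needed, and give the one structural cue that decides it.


Diagnosis: u-substitution — read it as f(log(k)) times a constant multiple of d(log(k)): one substitution, u = log(k), finishes it.


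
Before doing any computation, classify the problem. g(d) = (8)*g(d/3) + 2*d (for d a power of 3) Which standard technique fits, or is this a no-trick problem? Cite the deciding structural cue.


Method: the master substitution — recursion at d/3 is multiplicative in the index; logarithmic reindexing via d = 3^m linearizes it.


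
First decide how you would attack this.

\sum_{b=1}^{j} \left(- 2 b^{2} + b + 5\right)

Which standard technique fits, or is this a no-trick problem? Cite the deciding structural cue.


Technique: no special technique — no ratio, no shift structure, no binomial pattern: sum the constant-multiple powers of b with known formulas.


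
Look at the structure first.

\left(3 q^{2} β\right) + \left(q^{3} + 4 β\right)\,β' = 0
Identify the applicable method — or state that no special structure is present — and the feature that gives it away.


Diagnosis: the exact-equation method — 3 q^{2} β and q^{3} + 4 β pass the exactness check on the nose, so no integrating factor in q or β is needed at all.


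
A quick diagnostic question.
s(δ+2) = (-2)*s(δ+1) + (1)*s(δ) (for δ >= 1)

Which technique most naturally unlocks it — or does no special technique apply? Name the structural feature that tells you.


Diagnosis: the characteristic-root method — the recurrence is linear and homogeneous with constant coefficients, so the ansatz r^δ turns it into a polynomial equation for r.


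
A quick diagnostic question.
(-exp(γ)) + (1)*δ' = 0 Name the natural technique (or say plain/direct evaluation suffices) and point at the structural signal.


Verdict: no special technique — with δ absent the equation is not coupled at all: direct integration in γ.


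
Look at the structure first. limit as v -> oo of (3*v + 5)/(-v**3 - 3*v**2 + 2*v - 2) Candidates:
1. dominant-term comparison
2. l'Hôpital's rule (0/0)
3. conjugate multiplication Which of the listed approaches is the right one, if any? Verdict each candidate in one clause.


Diagnosis: dominant-term comparison — as v grows, only the highest-degree terms matter — compare leading terms and read the limit off.
- dominant-term comparison — yes, a natural case for it.
- l'Hôpital's rule (0/0) — no 0/0 form appears: written as one quotient, top and bottom both grow without bound, and the ratio is decided by their leading terms.
- conjugate multiplication — no difference of divergent radicals appears, so rationalizing has nothing to cancel.


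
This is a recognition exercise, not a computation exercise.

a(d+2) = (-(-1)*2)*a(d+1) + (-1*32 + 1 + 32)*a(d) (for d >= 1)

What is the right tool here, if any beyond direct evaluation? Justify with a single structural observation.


Technique: the characteristic-root method — the recurrence treats every index alike (constant coefficients, no forcing) — precisely the regime where r^d trials close it.


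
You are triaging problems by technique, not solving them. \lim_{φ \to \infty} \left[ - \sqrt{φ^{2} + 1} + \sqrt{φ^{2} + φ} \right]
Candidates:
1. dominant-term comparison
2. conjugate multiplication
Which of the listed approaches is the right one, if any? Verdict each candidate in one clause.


Diagnosis: conjugate multiplication — both pieces blow up but their difference is finite; the conjugate trick rationalizes \sqrt{φ^{2} + φ} - \sqrt{φ^{2} + 1}.
- dominant-term comparison — leading-power comparison does not apply to this form.
- conjugate multiplication: applicable, and directly so.


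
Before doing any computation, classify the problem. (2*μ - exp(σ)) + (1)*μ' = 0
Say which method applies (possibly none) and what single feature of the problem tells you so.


Best approach: a linear integrating factor — the equation is linear in μ with coefficient 2; multiplying by the integrating factor exp(∫2) makes the left side a perfect derivative.


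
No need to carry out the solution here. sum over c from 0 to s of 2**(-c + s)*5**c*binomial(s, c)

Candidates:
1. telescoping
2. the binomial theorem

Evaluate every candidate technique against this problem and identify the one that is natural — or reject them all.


Verdict: the binomial theorem — binomial(s, c) weighting matched powers of 5 and 2 is the expanded form of (5 + 2)^s — fold it back up.
- telescoping: the terms as presented offer no neighboring cancellation — a telescoping rewrite may exist, but the displayed structure does not hand one over.
- the binomial theorem — applicable, and directly so.


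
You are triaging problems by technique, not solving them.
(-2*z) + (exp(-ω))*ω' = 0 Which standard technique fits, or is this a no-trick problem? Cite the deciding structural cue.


Verdict: separation of variables — separating collects all ω-dependence with the derivative and leaves all z-dependence opposite: variables separate. One could also solve this as an exact equation; with each coefficient in its own variable, separating is the same work with fewer steps.


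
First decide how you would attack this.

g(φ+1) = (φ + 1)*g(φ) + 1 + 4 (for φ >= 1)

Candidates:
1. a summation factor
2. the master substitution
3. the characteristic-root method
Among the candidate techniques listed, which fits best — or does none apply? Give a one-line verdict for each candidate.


Method: a summation factor — one-term recursion with variable weight φ + 1 is solved by product normalization, not by root-finding.
- a summation factor: a fit — the right tool for this form.
- the master substitution: the recursion steps by a constant offset, so exponential reindexing is pointless.
- the characteristic-root method: the coefficients vary with the index, breaking the constant-coefficient structure the method needs.


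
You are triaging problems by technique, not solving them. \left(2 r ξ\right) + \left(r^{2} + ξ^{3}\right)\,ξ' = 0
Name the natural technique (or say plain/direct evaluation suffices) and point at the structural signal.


Technique: the exact-equation method — check exactness first: here it holds (2 r ξ, r^{2} + ξ^{3} have matching cross partials), so no integrating factor is needed.


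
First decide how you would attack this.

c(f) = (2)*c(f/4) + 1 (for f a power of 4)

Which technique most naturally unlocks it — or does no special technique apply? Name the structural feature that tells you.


Verdict: the master substitution — the argument shrinks by the factor 4, so measure the index on a logarithmic scale and the recursion becomes a shift.


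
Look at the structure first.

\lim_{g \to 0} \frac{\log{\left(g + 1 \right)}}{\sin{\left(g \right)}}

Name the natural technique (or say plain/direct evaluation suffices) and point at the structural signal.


Method: l'Hôpital's rule (0/0) — both numerator and denominator vanish at 0: the genuine 0/0 indeterminate that l'Hôpital exists for. A local series expansion at the point resolves it as well; the rule is the packaged version of that step.


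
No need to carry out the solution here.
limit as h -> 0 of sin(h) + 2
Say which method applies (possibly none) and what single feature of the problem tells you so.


Method: no special technique — nothing blocks direct substitution at 0: plug in and finish.


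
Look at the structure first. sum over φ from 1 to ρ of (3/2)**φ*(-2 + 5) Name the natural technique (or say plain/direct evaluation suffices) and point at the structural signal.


Method: the geometric series formula — the ratio of consecutive terms is the constant 3/2, independent of the index — a geometric sum.


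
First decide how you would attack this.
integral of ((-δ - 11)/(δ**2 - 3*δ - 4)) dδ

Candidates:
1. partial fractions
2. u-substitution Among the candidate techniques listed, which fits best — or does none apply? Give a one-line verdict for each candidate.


Technique: partial fractions — the bottom factors while the top stays lower-degree — split into simple fractions and integrate piece by piece.
- partial fractions: a fit — the right tool for this form.
- u-substitution: no subexpression of the integrand pairs with its own derivative as a factor — individual terms may offer their own substitutions, but any change of variable covering the whole integral would have to be constructed from outside the expression.


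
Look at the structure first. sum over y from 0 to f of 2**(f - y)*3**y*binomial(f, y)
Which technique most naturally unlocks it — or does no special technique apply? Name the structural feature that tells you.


Verdict: the binomial theorem — terms weighting binomial(f, y) against matched powers of 3 and 2 reassemble into (3 + 2)^f by the binomial theorem.


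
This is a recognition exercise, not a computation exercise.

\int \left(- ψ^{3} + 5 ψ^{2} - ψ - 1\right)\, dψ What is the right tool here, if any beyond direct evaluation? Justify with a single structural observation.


Best approach: no special technique — nothing composite, nothing rational, nothing trigonometric — each constant-multiple power of ψ integrates by the power rule alone.


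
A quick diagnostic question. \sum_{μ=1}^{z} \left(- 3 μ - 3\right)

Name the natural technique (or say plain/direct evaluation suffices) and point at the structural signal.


Diagnosis: no special technique — the sum is polynomial through and through; closed forms for each power of μ finish it directly.


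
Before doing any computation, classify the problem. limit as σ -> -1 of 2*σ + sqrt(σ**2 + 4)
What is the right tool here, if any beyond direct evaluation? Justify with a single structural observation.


Technique: no special technique — no denominator vanishes and nothing blows up at -1: direct substitution is the whole computation.


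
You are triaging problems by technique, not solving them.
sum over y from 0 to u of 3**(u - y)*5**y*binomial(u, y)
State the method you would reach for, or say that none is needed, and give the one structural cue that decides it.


Diagnosis: the binomial theorem — the binomial coefficients weight matched powers of 5 and 3, which is exactly the expansion of a binomial power.


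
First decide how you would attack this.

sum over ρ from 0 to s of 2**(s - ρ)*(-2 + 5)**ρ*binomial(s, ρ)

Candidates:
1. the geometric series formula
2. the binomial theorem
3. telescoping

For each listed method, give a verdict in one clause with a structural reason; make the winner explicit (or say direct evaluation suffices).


Best approach: the binomial theorem — terms weighting binomial(s, ρ) against matched powers of (-2 + 5) and 2 reassemble into ((-2 + 5) + 2)^s by the binomial theorem.
- the geometric series formula: dividing successive terms gives an index-dependent quantity, not a constant.
- the binomial theorem: applies; the problem has the shape this method handles.
- telescoping — as presented, consecutive terms share no shifted copy to cancel against — no rewrite is on display to change that.


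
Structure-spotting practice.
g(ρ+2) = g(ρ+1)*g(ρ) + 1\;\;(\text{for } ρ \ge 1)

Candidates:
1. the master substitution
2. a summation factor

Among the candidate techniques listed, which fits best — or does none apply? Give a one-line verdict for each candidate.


Diagnosis: no special technique — this one you iterate or analyze qualitatively: the nonlinearity defeats linear solution methods.
- the master substitution — the recursive argument is a shift of the index, not a fixed fraction of it.
- a summation factor — no summation factor applies — the rule is not linear in the sequence values.


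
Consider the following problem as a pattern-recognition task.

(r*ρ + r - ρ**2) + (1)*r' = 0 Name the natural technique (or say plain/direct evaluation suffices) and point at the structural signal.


Verdict: a linear integrating factor — the unknown enters only to the first power against a nonzero forcing term — the integrating-factor template applies directly.


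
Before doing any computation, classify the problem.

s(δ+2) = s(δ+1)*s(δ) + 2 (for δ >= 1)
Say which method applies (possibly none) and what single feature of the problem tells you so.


Technique: no special technique — the sequence value feeds back through itself nonlinearly — linear superposition fails, and every superposition-based closed form fails with it.


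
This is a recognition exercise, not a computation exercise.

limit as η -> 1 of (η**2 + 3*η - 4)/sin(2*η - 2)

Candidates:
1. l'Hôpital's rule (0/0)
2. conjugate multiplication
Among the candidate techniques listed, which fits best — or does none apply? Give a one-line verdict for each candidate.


Technique: l'Hôpital's rule (0/0) — the 0/0 form at 1 is the signature situation for l'Hôpital's rule. A local series expansion at the point resolves it as well; the rule is the packaged version of that step.
- l'Hôpital's rule (0/0) — a fit — the right tool for this form.
- conjugate multiplication: rationalization has no target — no divergent radical difference appears.


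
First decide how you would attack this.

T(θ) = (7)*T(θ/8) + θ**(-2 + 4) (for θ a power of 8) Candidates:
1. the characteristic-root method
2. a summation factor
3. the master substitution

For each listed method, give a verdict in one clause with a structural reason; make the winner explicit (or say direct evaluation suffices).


Technique: the master substitution — treat m = log base 8 of θ as the new clock: one recursion step advances m by one while θ scales by 8.
- the characteristic-root method: a divided-index call is not the fixed-shift linear shape that characteristic roots solve.
- a summation factor — a divided-index call is outside the fixed-shift first-order family a summation factor normalizes.
- the master substitution — yes — fits the structure here.


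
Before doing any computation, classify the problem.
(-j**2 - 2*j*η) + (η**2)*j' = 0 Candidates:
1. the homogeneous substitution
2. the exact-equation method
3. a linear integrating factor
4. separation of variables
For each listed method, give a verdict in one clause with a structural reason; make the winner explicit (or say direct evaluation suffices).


Verdict: the homogeneous substitution — the slope's numerator and denominator share total degree; set v = j/η and the equation drops to separable form. A Bernoulli substitution is a fair alternative on this equation directly; the homogeneous reading takes it as given.
- the homogeneous substitution — yes — fits the structure here.
- the exact-equation method — exactness fails on the nose — the mixed partials do not match.
- a linear integrating factor — the unknown enters nonlinearly (through a power, a denominator, or a transcendental function), which the linear integrating-factor recipe cannot absorb as-is — any repair would come from a preliminary substitution, not the factor.
- separation of variables — the two dependences are entangled, not a clean product of one-variable pieces.


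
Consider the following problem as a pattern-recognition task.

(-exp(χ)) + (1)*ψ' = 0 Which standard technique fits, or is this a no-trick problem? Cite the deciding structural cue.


Best approach: no special technique — the slope is a pure function of χ; integrate both sides and be done.


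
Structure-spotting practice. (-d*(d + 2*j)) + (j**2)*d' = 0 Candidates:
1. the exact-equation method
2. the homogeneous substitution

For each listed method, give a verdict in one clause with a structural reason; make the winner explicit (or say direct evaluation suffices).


Diagnosis: the homogeneous substitution — the slope's numerator and denominator share total degree; set v = d/j and the equation drops to separable form. Rearranged, this also fits the Bernoulli template directly; the homogeneous substitution reads the structure without the rearrangement.
- the exact-equation method — exactness fails on the nose — the mixed partials do not match.
- the homogeneous substitution — yes, a natural case for it.


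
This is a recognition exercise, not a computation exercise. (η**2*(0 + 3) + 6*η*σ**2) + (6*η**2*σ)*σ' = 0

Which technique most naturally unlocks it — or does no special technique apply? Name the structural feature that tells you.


Technique: the exact-equation method — because the two cross partials coincide, the form is conservative as written — recover its potential in (η, σ).


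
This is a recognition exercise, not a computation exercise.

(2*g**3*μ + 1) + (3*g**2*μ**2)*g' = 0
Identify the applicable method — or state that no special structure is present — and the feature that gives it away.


Verdict: the exact-equation method — the mixed-partials test passes for 2*g**3*μ + 1 and 3*g**2*μ**2, so a potential function exists as presented.


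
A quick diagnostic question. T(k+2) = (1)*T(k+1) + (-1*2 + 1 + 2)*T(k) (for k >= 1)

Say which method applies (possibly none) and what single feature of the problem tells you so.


Best approach: the characteristic-root method — this is the constant-coefficient homogeneous case — the whole solution in k reduces to a polynomial's roots.


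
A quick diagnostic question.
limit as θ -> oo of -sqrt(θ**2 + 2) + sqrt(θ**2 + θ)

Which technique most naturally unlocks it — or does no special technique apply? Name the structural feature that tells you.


Technique: conjugate multiplication — both pieces blow up but their difference is finite; the conjugate trick rationalizes sqrt(θ**2 + θ) - sqrt(θ**2 + 2).


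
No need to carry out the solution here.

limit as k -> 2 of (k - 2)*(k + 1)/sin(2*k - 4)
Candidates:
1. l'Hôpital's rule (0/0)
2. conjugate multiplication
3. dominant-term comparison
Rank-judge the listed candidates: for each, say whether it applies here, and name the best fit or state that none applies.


Best approach: l'Hôpital's rule (0/0) — the 0/0 form at 2 is the signature situation for l'Hôpital's rule. The standard small-argument limits would also carry it; the rule is the systematic route.
- l'Hôpital's rule (0/0) — applies; the problem has the shape this method handles.
- conjugate multiplication: no divergent radical difference is present for a conjugate pair to cancel.
- dominant-term comparison — this is not a rational comparison of growth rates at infinity.


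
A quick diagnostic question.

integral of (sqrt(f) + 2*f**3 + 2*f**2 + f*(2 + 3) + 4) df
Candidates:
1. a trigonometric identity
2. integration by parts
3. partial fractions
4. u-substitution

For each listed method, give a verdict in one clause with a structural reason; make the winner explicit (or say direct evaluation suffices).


Technique: no special technique — nothing composite, nothing rational, nothing trigonometric — each constant-multiple power of f integrates by the power rule alone.
- a trigonometric identity: there is no trigonometric structure at all — the integrand carries no sine or cosine to rewrite.
- integration by parts — no split into a nonconstant polynomial times one of the standard kernels — exp, sine, or cosine of a linear argument, or a logarithm — applies here.
- partial fractions: the expression is not a ratio of polynomials that decomposes further.
- u-substitution: no subexpression of the integrand pairs with its own derivative as a factor — individual terms may offer their own substitutions, but any change of variable covering the whole integral would have to be constructed from outside the expression.


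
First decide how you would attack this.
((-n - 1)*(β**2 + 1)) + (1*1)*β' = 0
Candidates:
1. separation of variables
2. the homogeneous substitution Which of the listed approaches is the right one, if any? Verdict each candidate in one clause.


Technique: separation of variables — solved for the derivative, the right side splits multiplicatively into a function of each variable alone — divide and integrate each side.
- separation of variables: yes — fits the structure here.
- the homogeneous substitution — solved for the derivative, the right side changes under joint scaling of the two variables.


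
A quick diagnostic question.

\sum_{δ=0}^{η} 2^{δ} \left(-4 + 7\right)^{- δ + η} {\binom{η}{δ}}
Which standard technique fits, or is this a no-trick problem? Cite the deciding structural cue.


Verdict: the binomial theorem — terms weighting {\binom{η}{δ}} against matched powers of 2 and (-4 + 7) reassemble into (2 + (-4 + 7))^η by the binomial theorem.


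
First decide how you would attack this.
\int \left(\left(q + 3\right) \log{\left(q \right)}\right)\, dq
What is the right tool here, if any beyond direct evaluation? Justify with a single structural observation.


Method: integration by parts — a polynomial next to \log{\left(q \right)}: integrate the polynomial, differentiate the log, and the integral simplifies in one pass.


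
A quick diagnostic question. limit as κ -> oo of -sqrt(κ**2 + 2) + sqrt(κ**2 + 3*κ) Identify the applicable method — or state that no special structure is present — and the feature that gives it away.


Technique: conjugate multiplication — this difference gives up after one conjugate multiplication — the radical structure cancels against its conjugate.


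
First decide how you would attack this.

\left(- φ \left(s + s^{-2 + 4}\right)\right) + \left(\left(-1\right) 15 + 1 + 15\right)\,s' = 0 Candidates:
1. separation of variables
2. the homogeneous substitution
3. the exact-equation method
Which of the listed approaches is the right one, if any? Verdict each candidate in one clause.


Diagnosis: separation of variables — the derivative equals a pure function of φ (namely φ) times a pure function of s (namely (s + s^{-2 + 4})); divide and integrate each side. This doubles as a Bernoulli equation in the unknown as written; dividing and integrating works on it directly.
- separation of variables — applies; the problem has the shape this method handles.
- the homogeneous substitution: rescaling both variables together changes the slope, so no ratio substitution collapses it.
- the exact-equation method: the mixed-partials test fails on this split — it is not an exact differential as presented.


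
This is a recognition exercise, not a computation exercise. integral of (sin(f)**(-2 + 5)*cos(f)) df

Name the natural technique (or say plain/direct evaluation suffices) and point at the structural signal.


Technique: u-substitution — a chain-rule shadow: cos(f) alongside a function of sin(f) means u = sin(f) unwinds the composition in one step.


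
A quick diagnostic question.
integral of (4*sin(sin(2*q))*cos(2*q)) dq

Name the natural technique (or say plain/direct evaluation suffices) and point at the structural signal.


Best approach: u-substitution — collected, the integrand has one factor that is, up to a constant, the derivative of an inner expression the rest depends on — substitute for that inner expression.


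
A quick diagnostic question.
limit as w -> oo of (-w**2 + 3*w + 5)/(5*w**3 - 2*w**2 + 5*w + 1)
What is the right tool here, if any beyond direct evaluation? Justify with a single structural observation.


Best approach: dominant-term comparison — as w grows, only the highest-degree terms matter — compare leading terms and read the limit off. l'Hôpital's at-infinity variant applies to the expression viewed as a single quotient; the leading-term comparison is the direct route.


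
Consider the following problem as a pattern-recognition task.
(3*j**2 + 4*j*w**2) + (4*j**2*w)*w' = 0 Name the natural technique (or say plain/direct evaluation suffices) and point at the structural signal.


Diagnosis: the exact-equation method — checking ∂/∂w of 3*j**2 + 4*j*w**2 against ∂/∂j of 4*j**2*w: they match — the equation is exact as it stands.


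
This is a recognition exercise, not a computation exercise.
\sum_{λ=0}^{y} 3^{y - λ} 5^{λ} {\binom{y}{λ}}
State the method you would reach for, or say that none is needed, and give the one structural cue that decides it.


Best approach: the binomial theorem — {\binom{y}{λ}} weighting matched powers of 5 and 3 is the expanded form of (5 + 3)^y — fold it back up.


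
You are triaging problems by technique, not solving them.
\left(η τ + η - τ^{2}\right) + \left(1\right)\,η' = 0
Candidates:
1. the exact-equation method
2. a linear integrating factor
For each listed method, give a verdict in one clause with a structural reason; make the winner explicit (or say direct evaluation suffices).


Method: a linear integrating factor — the unknown enters only to the first power against a nonzero forcing term — the integrating-factor template applies directly.
- the exact-equation method — the mixed partial derivatives differ, so the left side is not a total differential.
- a linear integrating factor: yes — fits the structure here.


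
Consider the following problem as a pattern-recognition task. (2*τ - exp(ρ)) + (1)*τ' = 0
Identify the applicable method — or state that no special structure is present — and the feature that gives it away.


Verdict: a linear integrating factor — the unknown enters only to the first power against a nonzero forcing term — the integrating-factor template applies directly.


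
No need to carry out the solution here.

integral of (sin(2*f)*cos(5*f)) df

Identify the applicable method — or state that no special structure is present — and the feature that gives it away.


Diagnosis: a trigonometric identity — split sin(2*f)*cos(5*f) with the angle-addition identities: the resulting sum integrates term by term.


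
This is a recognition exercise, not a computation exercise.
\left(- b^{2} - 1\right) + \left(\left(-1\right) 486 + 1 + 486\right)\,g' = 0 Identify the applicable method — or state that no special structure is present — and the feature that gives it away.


Verdict: no special technique — solved for the derivative, no g appears — this is antidifferentiation in b wearing ODE clothing.


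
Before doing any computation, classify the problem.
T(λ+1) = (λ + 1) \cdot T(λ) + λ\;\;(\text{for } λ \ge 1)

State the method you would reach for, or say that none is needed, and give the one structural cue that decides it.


Diagnosis: a summation factor — one step of memory with a weight λ + 1 that changes as the index grows — the summation-factor construction is built for this.


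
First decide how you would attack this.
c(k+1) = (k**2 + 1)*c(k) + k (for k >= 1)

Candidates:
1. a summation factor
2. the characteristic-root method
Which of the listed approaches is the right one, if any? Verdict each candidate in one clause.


Method: a summation factor — one-term recursion with variable weight k**2 + 1 is solved by product normalization, not by root-finding.
- a summation factor: yes, a natural case for it.
- the characteristic-root method: the coefficients vary with the index, breaking the constant-coefficient structure the method needs.
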